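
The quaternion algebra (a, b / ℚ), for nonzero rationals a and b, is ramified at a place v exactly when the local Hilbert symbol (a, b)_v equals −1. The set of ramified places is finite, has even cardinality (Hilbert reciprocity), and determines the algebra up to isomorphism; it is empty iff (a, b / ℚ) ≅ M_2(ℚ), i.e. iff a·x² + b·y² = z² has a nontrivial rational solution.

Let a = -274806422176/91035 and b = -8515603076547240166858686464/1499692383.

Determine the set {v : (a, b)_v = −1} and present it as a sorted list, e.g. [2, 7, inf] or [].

[5, 19, 23, inf]

Mod squares: a ≡ -30590, b ≡ -67298. Check v ∈ {∞, 2, 3, 5, 7, 11, 13, 17, 19, 23, 31, 41}.
v=7: a=7^-1·(≡6), b=7^-3·(≡1) mod 7; (6|7)=-1, (1|7)=+1; (−1)^{-1·-3·3}·(-1)^-3·(+1)^-1 = +1.
v=17: a=17^-2·(≡3), b=17^-2·(≡14) mod 17; (3|17)=-1, (14|17)=-1; (−1)^{-2·-2·8}·(-1)^-2·(-1)^-2 = +1.
v=13: a=13^2·(≡4), b=13^2·(≡4) mod 13; (4|13)=+1, (4|13)=+1; (−1)^{2·2·6}·(+1)^2·(+1)^2 = +1.
v=5: a=5^-1·(≡2), b=5^0·(≡2) mod 5; (2|5)=-1, (2|5)=-1; (−1)^{-1·0·2}·(-1)^0·(-1)^-1 = -1.
v=11: a=11^2·(≡4), b=11^5·(≡1) mod 11; (4|11)=+1, (1|11)=+1; (−1)^{2·5·5}·(+1)^5·(+1)^2 = +1.
v=3: a=3^-2·(≡1), b=3^-2·(≡1) mod 3; (1|3)=+1, (1|3)=+1; (−1)^{-2·-2·1}·(+1)^-2·(+1)^-2 = +1.
v=∞: -30590 < 0 and -67298 < 0  ⇒  (a,b)_∞ = -1.
v=2: v_2(a)=5, v_2(b)=31; units ≡ 1, 7 (mod 8); ε·ε+αω+βω = 0·1+5·0+31·0 ≡ 0  ⇒  (a,b)_2 = +1.
v=41: a=41^0·(≡36), b=41^-2·(≡14) mod 41; (36|41)=+1, (14|41)=-1; (−1)^{0·-2·20}·(+1)^-2·(-1)^0 = +1.
v=31: a=31^2·(≡5), b=31^4·(≡23) mod 31; (5|31)=+1, (23|31)=-1; (−1)^{2·4·15}·(+1)^4·(-1)^2 = +1.
v=19: a=19^1·(≡11), b=19^3·(≡17) mod 19; (11|19)=+1, (17|19)=+1; (−1)^{1·3·9}·(+1)^3·(+1)^1 = -1.
v=23: a=23^1·(≡8), b=23^1·(≡1) mod 23; (8|23)=+1, (1|23)=+1; (−1)^{1·1·11}·(+1)^1·(+1)^1 = -1.
|Ram(-30590, -67298)| = 4, even; anisotropic at {5, 19, 23, ∞}.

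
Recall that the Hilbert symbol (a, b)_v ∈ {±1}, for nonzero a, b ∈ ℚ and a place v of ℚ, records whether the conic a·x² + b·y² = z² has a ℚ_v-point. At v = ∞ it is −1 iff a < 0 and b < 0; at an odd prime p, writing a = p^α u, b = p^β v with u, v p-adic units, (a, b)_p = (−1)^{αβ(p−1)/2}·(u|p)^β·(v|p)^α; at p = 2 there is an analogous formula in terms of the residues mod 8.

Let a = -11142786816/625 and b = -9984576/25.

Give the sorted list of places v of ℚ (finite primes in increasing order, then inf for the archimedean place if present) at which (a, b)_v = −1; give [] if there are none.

[3, 17, 23, inf]

(a, b) ≡ (-4836279, -156009) mod (ℚ^×)²; places V = {2, 3, 5, 7, 17, 19, 23, 31, ∞}.
(a,b)_17: α=1, u≡16; β=1, v≡7 (mod 17); (16|17)=+1, (7|17)=-1; sign (−1)^0·+1^1·-1^1 = -1.
(a,b)_3: α=3, u≡2; β=1, v≡2 (mod 3); (2|3)=-1, (2|3)=-1; sign (−1)^1·-1^1·-1^3 = -1.
(a,b)_7: α=1, u≡5; β=1, v≡2 (mod 7); (5|7)=-1, (2|7)=+1; sign (−1)^1·-1^1·+1^1 = +1.
(a,b)_5: α=-4, u≡4; β=-2, v≡4 (mod 5); (4|5)=+1, (4|5)=+1; sign (−1)^0·+1^-2·+1^-4 = +1.
(a,b)_19: α=1, u≡14; β=1, v≡6 (mod 19); (14|19)=-1, (6|19)=+1; sign (−1)^1·-1^1·+1^1 = +1.
(a,b)_23: α=1, u≡16; β=1, v≡18 (mod 23); (16|23)=+1, (18|23)=+1; sign (−1)^1·+1^1·+1^1 = -1.
(a,b)_2: α=8, β=6; u≡1, v≡7 (mod 8); ε(u)ε(v)=0·1, αω(v)=8·0, βω(u)=6·0; sum ≡ 0  ⇒  +1.
(a,b)_31: α=1, u≡28; β=0, v≡16 (mod 31); (28|31)=+1, (16|31)=+1; sign (−1)^0·+1^0·+1^1 = +1.
(a,b)_∞: sgn(-4836279)=−, sgn(-156009)=−, so -1.
|Ram(-4836279, -156009)| = 4, even; anisotropic at {3, 17, 23, ∞}.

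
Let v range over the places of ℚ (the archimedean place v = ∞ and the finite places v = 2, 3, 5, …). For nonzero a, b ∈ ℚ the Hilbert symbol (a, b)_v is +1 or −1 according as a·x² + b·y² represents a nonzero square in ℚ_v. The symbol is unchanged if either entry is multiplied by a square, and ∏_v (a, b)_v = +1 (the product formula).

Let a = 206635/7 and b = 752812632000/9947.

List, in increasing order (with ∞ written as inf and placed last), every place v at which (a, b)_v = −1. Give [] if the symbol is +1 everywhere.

[5, 7, 11, 13, 23, 29]

(a, b) ≡ (5005, 303485) mod (ℚ^×)²; places V = {2, 3, 5, 7, 11, 13, 17, 23, 29, ∞}.
(a,b)_7: α=-1, u≡2; β=-3, v≡2 (mod 7); (2|7)=+1, (2|7)=+1; sign (−1)^1·+1^-3·+1^-1 = -1.
(a,b)_∞: sgn(5005)=+, sgn(303485)=+, so +1.
(a,b)_29: α=0, u≡18; β=-1, v≡24 (mod 29); (18|29)=-1, (24|29)=+1; sign (−1)^0·-1^-1·+1^0 = -1.
(a,b)_2: α=0, β=6; u≡5, v≡5 (mod 8); ε(u)ε(v)=0·0, αω(v)=0·1, βω(u)=6·1; sum ≡ 0  ⇒  +1.
(a,b)_13: α=1, u≡5; β=1, v≡9 (mod 13); (5|13)=-1, (9|13)=+1; sign (−1)^0·-1^1·+1^1 = -1.
(a,b)_23: α=0, u≡7; β=1, v≡6 (mod 23); (7|23)=-1, (6|23)=+1; sign (−1)^0·-1^1·+1^0 = -1.
(a,b)_5: α=1, u≡1; β=3, v≡3 (mod 5); (1|5)=+1, (3|5)=-1; sign (−1)^0·+1^3·-1^1 = -1.
(a,b)_17: α=2, u≡5; β=2, v≡16 (mod 17); (5|17)=-1, (16|17)=+1; sign (−1)^0·-1^2·+1^2 = +1.
(a,b)_11: α=1, u≡9; β=2, v≡10 (mod 11); (9|11)=+1, (10|11)=-1; sign (−1)^0·+1^2·-1^1 = -1.
(a,b)_3: α=0, u≡1; β=2, v≡2 (mod 3); (1|3)=+1, (2|3)=-1; sign (−1)^0·+1^2·-1^0 = +1.
(5005, 303485 / ℚ) ramifies at {5, 7, 11, 13, 23, 29}: a division algebra.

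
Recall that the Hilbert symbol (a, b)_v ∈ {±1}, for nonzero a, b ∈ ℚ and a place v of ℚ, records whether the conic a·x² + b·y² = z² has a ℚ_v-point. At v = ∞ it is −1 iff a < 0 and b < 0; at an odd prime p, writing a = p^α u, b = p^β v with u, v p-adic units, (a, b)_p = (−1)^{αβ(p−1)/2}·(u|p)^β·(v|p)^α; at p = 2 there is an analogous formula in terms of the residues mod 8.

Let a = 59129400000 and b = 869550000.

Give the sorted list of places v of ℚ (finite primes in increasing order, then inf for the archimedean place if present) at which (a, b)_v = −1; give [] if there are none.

(a, b) ≡ (5115, 86955) mod (ℚ^×)²; places V = {2, 3, 5, 11, 17, 31, ∞}.
(a,b)_5: α=5, u≡3; β=5, v≡1 (mod 5); (3|5)=-1, (1|5)=+1; sign (−1)^0·-1^5·+1^5 = -1.
(a,b)_∞: sgn(5115)=+, sgn(86955)=+, so +1.
(a,b)_3: α=1, u≡1; β=1, v≡2 (mod 3); (1|3)=+1, (2|3)=-1; sign (−1)^1·+1^1·-1^1 = +1.
(a,b)_11: α=1, u≡3; β=1, v≡7 (mod 11); (3|11)=+1, (7|11)=-1; sign (−1)^1·+1^1·-1^1 = +1.
(a,b)_2: α=6, β=4; u≡3, v≡3 (mod 8); ε(u)ε(v)=1·1, αω(v)=6·1, βω(u)=4·1; sum ≡ 1  ⇒  -1.
(a,b)_17: α=2, u≡2; β=1, v≡9 (mod 17); (2|17)=+1, (9|17)=+1; sign (−1)^0·+1^1·+1^2 = +1.
(a,b)_31: α=1, u≡8; β=1, v≡22 (mod 31); (8|31)=+1, (22|31)=-1; sign (−1)^1·+1^1·-1^1 = +1.
|Ram(5115, 86955)| = 2, even; anisotropic at {2, 5}.

[2, 5]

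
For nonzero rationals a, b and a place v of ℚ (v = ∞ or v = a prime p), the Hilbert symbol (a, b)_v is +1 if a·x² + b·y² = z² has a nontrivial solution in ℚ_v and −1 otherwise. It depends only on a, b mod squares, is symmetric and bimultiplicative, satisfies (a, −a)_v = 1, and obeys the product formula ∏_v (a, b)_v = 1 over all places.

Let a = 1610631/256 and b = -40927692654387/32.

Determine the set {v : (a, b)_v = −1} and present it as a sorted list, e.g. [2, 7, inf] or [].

Mod squares: a ≡ 1479, b ≡ -84854. Check v ∈ {∞, 2, 3, 7, 11, 17, 19, 29}.
v=3: a=3^3·(≡1), b=3^4·(≡1) mod 3; (1|3)=+1, (1|3)=+1; (−1)^{3·4·1}·(+1)^4·(+1)^3 = +1.
v=11: a=11^2·(≡4), b=11^1·(≡10) mod 11; (4|11)=+1, (10|11)=-1; (−1)^{2·1·5}·(+1)^1·(-1)^2 = +1.
v=∞: 1479 > 0 and -84854 < 0  ⇒  (a,b)_∞ = +1.
v=29: a=29^1·(≡5), b=29^3·(≡2) mod 29; (5|29)=+1, (2|29)=-1; (−1)^{1·3·14}·(+1)^3·(-1)^1 = -1.
v=19: a=19^0·(≡17), b=19^1·(≡3) mod 19; (17|19)=+1, (3|19)=-1; (−1)^{0·1·9}·(+1)^1·(-1)^0 = +1.
v=17: a=17^1·(≡2), b=17^2·(≡10) mod 17; (2|17)=+1, (10|17)=-1; (−1)^{1·2·8}·(+1)^2·(-1)^1 = -1.
v=2: v_2(a)=-8, v_2(b)=-5; units ≡ 7, 5 (mod 8); ε·ε+αω+βω = 1·0+-8·1+-5·0 ≡ 0  ⇒  (a,b)_2 = +1.
v=7: a=7^0·(≡2), b=7^3·(≡2) mod 7; (2|7)=+1, (2|7)=+1; (−1)^{0·3·3}·(+1)^3·(+1)^0 = +1.
Ram(1479, -84854) = {17, 29}; no ℚ_17-point on the conic.

[17, 29]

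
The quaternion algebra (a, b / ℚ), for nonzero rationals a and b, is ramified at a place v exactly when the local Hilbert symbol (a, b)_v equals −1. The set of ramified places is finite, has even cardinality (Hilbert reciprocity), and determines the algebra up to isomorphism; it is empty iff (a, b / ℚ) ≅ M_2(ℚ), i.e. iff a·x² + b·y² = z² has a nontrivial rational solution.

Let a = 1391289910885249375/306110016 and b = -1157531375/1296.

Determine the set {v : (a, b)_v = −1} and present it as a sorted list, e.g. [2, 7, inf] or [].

[11, 13]

Mod squares: a ≡ 319, b ≡ -455. Check v ∈ {∞, 2, 3, 5, 7, 11, 13, 29}.
v=2: v_2(a)=-6, v_2(b)=-4; units ≡ 7, 1 (mod 8); ε·ε+αω+βω = 1·0+-6·0+-4·0 ≡ 0  ⇒  (a,b)_2 = +1.
v=29: a=29^3·(≡18), b=29^2·(≡20) mod 29; (18|29)=-1, (20|29)=+1; (−1)^{3·2·14}·(-1)^2·(+1)^3 = +1.
v=11: a=11^3·(≡2), b=11^2·(≡8) mod 11; (2|11)=-1, (8|11)=-1; (−1)^{3·2·5}·(-1)^2·(-1)^3 = -1.
v=5: a=5^4·(≡4), b=5^3·(≡4) mod 5; (4|5)=+1, (4|5)=+1; (−1)^{4·3·2}·(+1)^3·(+1)^4 = +1.
v=7: a=7^4·(≡1), b=7^1·(≡5) mod 7; (1|7)=+1, (5|7)=-1; (−1)^{4·1·3}·(+1)^1·(-1)^4 = +1.
v=13: a=13^4·(≡8), b=13^1·(≡10) mod 13; (8|13)=-1, (10|13)=+1; (−1)^{4·1·6}·(-1)^1·(+1)^4 = -1.
v=∞: 319 > 0 and -455 < 0  ⇒  (a,b)_∞ = +1.
v=3: a=3^-14·(≡1), b=3^-4·(≡1) mod 3; (1|3)=+1, (1|3)=+1; (−1)^{-14·-4·1}·(+1)^-4·(+1)^-14 = +1.
Ram(319, -455) = {11, 13}; no ℚ_11-point on the conic.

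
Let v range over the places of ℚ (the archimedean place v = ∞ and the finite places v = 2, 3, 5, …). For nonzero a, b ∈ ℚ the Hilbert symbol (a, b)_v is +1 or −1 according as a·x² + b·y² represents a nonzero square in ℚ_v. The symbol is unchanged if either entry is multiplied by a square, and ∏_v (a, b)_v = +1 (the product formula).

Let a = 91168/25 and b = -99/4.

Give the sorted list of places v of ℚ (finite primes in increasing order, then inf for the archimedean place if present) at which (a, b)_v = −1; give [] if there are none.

[2, 7]

(a, b) ≡ (5698, -11) mod (ℚ^×)²; places V = {2, 3, 5, 7, 11, 37, ∞}.
(a,b)_2: α=5, β=-2; u≡1, v≡5 (mod 8); ε(u)ε(v)=0·0, αω(v)=5·1, βω(u)=-2·0; sum ≡ 1  ⇒  -1.
(a,b)_∞: sgn(5698)=+, sgn(-11)=−, so +1.
(a,b)_7: α=1, u≡1; β=0, v≡5 (mod 7); (1|7)=+1, (5|7)=-1; sign (−1)^0·+1^0·-1^1 = -1.
(a,b)_5: α=-2, u≡3; β=0, v≡4 (mod 5); (3|5)=-1, (4|5)=+1; sign (−1)^0·-1^0·+1^-2 = +1.
(a,b)_37: α=1, u≡29; β=0, v≡3 (mod 37); (29|37)=-1, (3|37)=+1; sign (−1)^0·-1^0·+1^1 = +1.
(a,b)_3: α=0, u≡1; β=2, v≡1 (mod 3); (1|3)=+1, (1|3)=+1; sign (−1)^0·+1^2·+1^0 = +1.
(a,b)_11: α=1, u≡9; β=1, v≡6 (mod 11); (9|11)=+1, (6|11)=-1; sign (−1)^1·+1^1·-1^1 = +1.
|Ram(5698, -11)| = 2, even; anisotropic at {2, 7}.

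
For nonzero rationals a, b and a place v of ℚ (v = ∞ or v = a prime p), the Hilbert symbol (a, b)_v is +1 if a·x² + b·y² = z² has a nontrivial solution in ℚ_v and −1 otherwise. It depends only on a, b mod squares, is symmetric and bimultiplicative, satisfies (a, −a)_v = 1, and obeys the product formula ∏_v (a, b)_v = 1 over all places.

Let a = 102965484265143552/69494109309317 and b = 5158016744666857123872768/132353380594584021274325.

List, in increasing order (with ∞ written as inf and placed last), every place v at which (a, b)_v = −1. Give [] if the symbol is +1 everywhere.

[3, 13]

(a, b) ≡ (1001, 6006) mod (ℚ^×)²; places V = {2, 3, 5, 7, 11, 13, 17, 23, 29, 41, 47, 53, ∞}.
(a,b)_13: α=5, u≡4; β=5, v≡6 (mod 13); (4|13)=+1, (6|13)=-1; sign (−1)^0·+1^5·-1^5 = -1.
(a,b)_41: α=-2, u≡3; β=-4, v≡40 (mod 41); (3|41)=-1, (40|41)=+1; sign (−1)^0·-1^-4·+1^-2 = +1.
(a,b)_3: α=6, u≡2; β=1, v≡1 (mod 3); (2|3)=-1, (1|3)=+1; sign (−1)^0·-1^1·+1^6 = -1.
(a,b)_2: α=8, β=21; u≡1, v≡3 (mod 8); ε(u)ε(v)=0·1, αω(v)=8·1, βω(u)=21·0; sum ≡ 0  ⇒  +1.
(a,b)_17: α=-2, u≡8; β=0, v≡14 (mod 17); (8|17)=+1, (14|17)=-1; sign (−1)^0·+1^0·-1^-2 = +1.
(a,b)_23: α=2, u≡16; β=4, v≡18 (mod 23); (16|23)=+1, (18|23)=+1; sign (−1)^0·+1^4·+1^2 = +1.
(a,b)_53: α=2, u≡40; β=4, v≡13 (mod 53); (40|53)=+1, (13|53)=+1; sign (−1)^0·+1^4·+1^2 = +1.
(a,b)_7: α=-1, u≡6; β=-3, v≡4 (mod 7); (6|7)=-1, (4|7)=+1; sign (−1)^1·-1^-3·+1^-1 = +1.
(a,b)_5: α=0, u≡1; β=-2, v≡1 (mod 5); (1|5)=+1, (1|5)=+1; sign (−1)^0·+1^-2·+1^0 = +1.
(a,b)_11: α=-1, u≡4; β=-3, v≡2 (mod 11); (4|11)=+1, (2|11)=-1; sign (−1)^1·+1^-3·-1^-1 = +1.
(a,b)_∞: sgn(1001)=+, sgn(6006)=+, so +1.
(a,b)_47: α=-2, u≡14; β=-4, v≡8 (mod 47); (14|47)=+1, (8|47)=+1; sign (−1)^0·+1^-4·+1^-2 = +1.
(a,b)_29: α=-2, u≡14; β=-2, v≡2 (mod 29); (14|29)=-1, (2|29)=-1; sign (−1)^0·-1^-2·-1^-2 = +1.
Ram(1001, 6006) = {3, 13}; no ℚ_3-point on the conic.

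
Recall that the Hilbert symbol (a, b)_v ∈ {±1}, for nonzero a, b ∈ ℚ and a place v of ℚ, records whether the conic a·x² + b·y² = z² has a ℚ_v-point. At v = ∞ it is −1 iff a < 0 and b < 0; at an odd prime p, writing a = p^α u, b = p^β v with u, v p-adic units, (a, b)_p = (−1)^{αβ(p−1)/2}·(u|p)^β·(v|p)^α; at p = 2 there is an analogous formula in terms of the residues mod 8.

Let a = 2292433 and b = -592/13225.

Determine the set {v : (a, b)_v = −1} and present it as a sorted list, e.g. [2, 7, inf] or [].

[11, 13, 17, 37]

Mod squares: a ≡ 2292433, b ≡ -37. Check v ∈ {∞, 2, 5, 11, 13, 17, 23, 37, 41}.
v=37: a=37^0·(≡24), b=37^1·(≡36) mod 37; (24|37)=-1, (36|37)=+1; (−1)^{0·1·18}·(-1)^1·(+1)^0 = -1.
v=41: a=41^1·(≡30), b=41^0·(≡1) mod 41; (30|41)=-1, (1|41)=+1; (−1)^{1·0·20}·(-1)^0·(+1)^1 = +1.
v=23: a=23^1·(≡12), b=23^-2·(≡3) mod 23; (12|23)=+1, (3|23)=+1; (−1)^{1·-2·11}·(+1)^-2·(+1)^1 = +1.
v=5: a=5^0·(≡3), b=5^-2·(≡2) mod 5; (3|5)=-1, (2|5)=-1; (−1)^{0·-2·2}·(-1)^-2·(-1)^0 = +1.
v=11: a=11^1·(≡8), b=11^0·(≡8) mod 11; (8|11)=-1, (8|11)=-1; (−1)^{1·0·5}·(-1)^0·(-1)^1 = -1.
v=∞: 2292433 > 0 and -37 < 0  ⇒  (a,b)_∞ = +1.
v=2: v_2(a)=0, v_2(b)=4; units ≡ 1, 3 (mod 8); ε·ε+αω+βω = 0·1+0·1+4·0 ≡ 0  ⇒  (a,b)_2 = +1.
v=17: a=17^1·(≡5), b=17^0·(≡14) mod 17; (5|17)=-1, (14|17)=-1; (−1)^{1·0·8}·(-1)^0·(-1)^1 = -1.
v=13: a=13^1·(≡9), b=13^0·(≡8) mod 13; (9|13)=+1, (8|13)=-1; (−1)^{1·0·6}·(+1)^0·(-1)^1 = -1.
|Ram(2292433, -37)| = 4, even; anisotropic at {11, 13, 17, 37}.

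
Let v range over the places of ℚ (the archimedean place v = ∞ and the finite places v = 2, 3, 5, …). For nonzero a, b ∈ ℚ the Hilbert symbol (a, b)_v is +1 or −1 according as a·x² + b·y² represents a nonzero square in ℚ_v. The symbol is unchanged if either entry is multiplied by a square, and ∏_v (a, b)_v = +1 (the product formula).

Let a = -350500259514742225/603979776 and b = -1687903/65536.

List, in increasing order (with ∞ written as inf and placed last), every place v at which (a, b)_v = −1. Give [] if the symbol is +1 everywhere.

[19, inf]

Mod squares: a ≡ -4921, b ≡ -703. Check v ∈ {∞, 2, 3, 5, 7, 19, 37}.
v=2: v_2(a)=-26, v_2(b)=-16; units ≡ 7, 1 (mod 8); ε·ε+αω+βω = 1·0+-26·0+-16·0 ≡ 0  ⇒  (a,b)_2 = +1.
v=7: a=7^9·(≡4), b=7^4·(≡2) mod 7; (4|7)=+1, (2|7)=+1; (−1)^{9·4·3}·(+1)^4·(+1)^9 = +1.
v=19: a=19^3·(≡5), b=19^1·(≡9) mod 19; (5|19)=+1, (9|19)=+1; (−1)^{3·1·9}·(+1)^1·(+1)^3 = -1.
v=∞: -4921 < 0 and -703 < 0  ⇒  (a,b)_∞ = -1.
v=5: a=5^2·(≡1), b=5^0·(≡2) mod 5; (1|5)=+1, (2|5)=-1; (−1)^{2·0·2}·(+1)^0·(-1)^2 = +1.
v=3: a=3^-2·(≡2), b=3^0·(≡2) mod 3; (2|3)=-1, (2|3)=-1; (−1)^{-2·0·1}·(-1)^0·(-1)^-2 = +1.
v=37: a=37^3·(≡35), b=37^1·(≡29) mod 37; (35|37)=-1, (29|37)=-1; (−1)^{3·1·18}·(-1)^1·(-1)^3 = +1.
(-4921, -703 / ℚ) ramifies at {19, ∞}: a division algebra.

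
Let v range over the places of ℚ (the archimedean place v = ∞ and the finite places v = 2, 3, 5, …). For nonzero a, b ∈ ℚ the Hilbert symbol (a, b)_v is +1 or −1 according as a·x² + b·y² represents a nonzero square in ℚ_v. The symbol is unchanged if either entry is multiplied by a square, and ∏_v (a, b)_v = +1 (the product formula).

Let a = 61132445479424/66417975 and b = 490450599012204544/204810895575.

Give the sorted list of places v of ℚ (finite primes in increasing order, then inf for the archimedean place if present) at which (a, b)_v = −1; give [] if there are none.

[2, 3, 11, 17]

Mod squares: a ≡ 277134, b ≡ 92378. Check v ∈ {∞, 2, 3, 5, 7, 11, 13, 17, 19, 29, 31}.
v=29: a=29^-2·(≡27), b=29^-4·(≡16) mod 29; (27|29)=-1, (16|29)=+1; (−1)^{-2·-4·14}·(-1)^-4·(+1)^-2 = +1.
v=5: a=5^-2·(≡1), b=5^-2·(≡3) mod 5; (1|5)=+1, (3|5)=-1; (−1)^{-2·-2·2}·(+1)^-2·(-1)^-2 = +1.
v=7: a=7^0·(≡4), b=7^2·(≡6) mod 7; (4|7)=+1, (6|7)=-1; (−1)^{0·2·3}·(+1)^2·(-1)^0 = +1.
v=3: a=3^-5·(≡2), b=3^-4·(≡2) mod 3; (2|3)=-1, (2|3)=-1; (−1)^{-5·-4·1}·(-1)^-4·(-1)^-5 = -1.
v=11: a=11^3·(≡3), b=11^-1·(≡9) mod 11; (3|11)=+1, (9|11)=+1; (−1)^{3·-1·5}·(+1)^-1·(+1)^3 = -1.
v=2: v_2(a)=9, v_2(b)=25; units ≡ 7, 5 (mod 8); ε·ε+αω+βω = 1·0+9·1+25·0 ≡ 1  ⇒  (a,b)_2 = -1.
v=19: a=19^1·(≡13), b=19^1·(≡17) mod 19; (13|19)=-1, (17|19)=+1; (−1)^{1·1·9}·(-1)^1·(+1)^1 = +1.
v=31: a=31^2·(≡18), b=31^4·(≡24) mod 31; (18|31)=+1, (24|31)=-1; (−1)^{2·4·15}·(+1)^4·(-1)^2 = +1.
v=∞: 277134 > 0 and 92378 > 0  ⇒  (a,b)_∞ = +1.
v=13: a=13^-1·(≡2), b=13^-1·(≡5) mod 13; (2|13)=-1, (5|13)=-1; (−1)^{-1·-1·6}·(-1)^-1·(-1)^-1 = +1.
v=17: a=17^3·(≡15), b=17^1·(≡14) mod 17; (15|17)=+1, (14|17)=-1; (−1)^{3·1·8}·(+1)^1·(-1)^3 = -1.
(277134, 92378 / ℚ) ramifies at {2, 3, 11, 17}: a division algebra.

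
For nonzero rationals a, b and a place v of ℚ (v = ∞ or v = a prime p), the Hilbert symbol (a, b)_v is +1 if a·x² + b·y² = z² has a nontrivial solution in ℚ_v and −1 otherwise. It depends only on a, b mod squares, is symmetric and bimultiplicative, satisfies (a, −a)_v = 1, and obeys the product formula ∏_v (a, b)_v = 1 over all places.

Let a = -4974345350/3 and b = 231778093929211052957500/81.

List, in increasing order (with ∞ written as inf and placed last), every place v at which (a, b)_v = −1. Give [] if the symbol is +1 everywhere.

[2, 13, 17, 19]

Mod squares: a ≡ -1653522, b ≡ 9367. Check v ∈ {∞, 2, 3, 5, 13, 17, 19, 29, 43}.
v=∞: -1653522 < 0 and 9367 > 0  ⇒  (a,b)_∞ = +1.
v=2: v_2(a)=1, v_2(b)=2; units ≡ 7, 7 (mod 8); ε·ε+αω+βω = 1·1+1·0+2·0 ≡ 1  ⇒  (a,b)_2 = -1.
v=17: a=17^1·(≡2), b=17^3·(≡5) mod 17; (2|17)=+1, (5|17)=-1; (−1)^{1·3·8}·(+1)^3·(-1)^1 = -1.
v=3: a=3^-1·(≡1), b=3^-4·(≡1) mod 3; (1|3)=+1, (1|3)=+1; (−1)^{-1·-4·1}·(+1)^-4·(+1)^-1 = +1.
v=43: a=43^1·(≡21), b=43^2·(≡1) mod 43; (21|43)=+1, (1|43)=+1; (−1)^{1·2·21}·(+1)^2·(+1)^1 = +1.
v=19: a=19^2·(≡13), b=19^5·(≡15) mod 19; (13|19)=-1, (15|19)=-1; (−1)^{2·5·9}·(-1)^5·(-1)^2 = -1.
v=5: a=5^2·(≡2), b=5^4·(≡2) mod 5; (2|5)=-1, (2|5)=-1; (−1)^{2·4·2}·(-1)^4·(-1)^2 = +1.
v=29: a=29^1·(≡7), b=29^3·(≡25) mod 29; (7|29)=+1, (25|29)=+1; (−1)^{1·3·14}·(+1)^3·(+1)^1 = +1.
v=13: a=13^1·(≡8), b=13^2·(≡5) mod 13; (8|13)=-1, (5|13)=-1; (−1)^{1·2·6}·(-1)^2·(-1)^1 = -1.
(-1653522, 9367 / ℚ) ramifies at {2, 13, 17, 19}: a division algebra.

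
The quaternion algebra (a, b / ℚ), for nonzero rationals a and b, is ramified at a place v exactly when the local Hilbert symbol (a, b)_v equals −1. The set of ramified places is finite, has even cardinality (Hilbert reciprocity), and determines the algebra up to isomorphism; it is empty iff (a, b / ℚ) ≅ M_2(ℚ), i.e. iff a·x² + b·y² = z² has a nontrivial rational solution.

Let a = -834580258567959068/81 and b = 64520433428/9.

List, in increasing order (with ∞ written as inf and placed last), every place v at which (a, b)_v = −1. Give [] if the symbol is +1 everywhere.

(a, b) ≡ (-1247, 10373) mod (ℚ^×)²; places V = {2, 3, 11, 23, 29, 41, 43, ∞}.
(a,b)_3: α=-4, u≡1; β=-2, v≡2 (mod 3); (1|3)=+1, (2|3)=-1; sign (−1)^0·+1^-2·-1^-4 = +1.
(a,b)_2: α=2, β=2; u≡1, v≡5 (mod 8); ε(u)ε(v)=0·0, αω(v)=2·1, βω(u)=2·0; sum ≡ 0  ⇒  +1.
(a,b)_∞: sgn(-1247)=−, sgn(10373)=+, so +1.
(a,b)_29: α=3, u≡15; β=2, v≡28 (mod 29); (15|29)=-1, (28|29)=+1; sign (−1)^0·-1^2·+1^3 = +1.
(a,b)_41: α=2, u≡22; β=1, v≡29 (mod 41); (22|41)=-1, (29|41)=-1; sign (−1)^0·-1^1·-1^2 = -1.
(a,b)_11: α=2, u≡7; β=1, v≡8 (mod 11); (7|11)=-1, (8|11)=-1; sign (−1)^0·-1^1·-1^2 = -1.
(a,b)_43: α=3, u≡38; β=2, v≡35 (mod 43); (38|43)=+1, (35|43)=+1; sign (−1)^0·+1^2·+1^3 = +1.
(a,b)_23: α=2, u≡6; β=1, v≡15 (mod 23); (6|23)=+1, (15|23)=-1; sign (−1)^0·+1^1·-1^2 = +1.
|Ram(-1247, 10373)| = 2, even; anisotropic at {11, 41}.

[11, 41]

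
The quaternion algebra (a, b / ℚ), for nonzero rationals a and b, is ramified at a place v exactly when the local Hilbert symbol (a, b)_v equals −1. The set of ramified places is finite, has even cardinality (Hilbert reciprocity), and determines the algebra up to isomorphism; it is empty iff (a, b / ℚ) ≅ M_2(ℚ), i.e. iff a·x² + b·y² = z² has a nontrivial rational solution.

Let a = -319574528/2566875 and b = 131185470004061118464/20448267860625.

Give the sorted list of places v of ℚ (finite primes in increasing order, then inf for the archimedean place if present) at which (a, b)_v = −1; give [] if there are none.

Mod squares: a ≡ -10374, b ≡ 858. Check v ∈ {∞, 2, 3, 5, 7, 11, 13, 17, 19, 23, 37, 43}.
v=11: a=11^0·(≡8), b=11^-1·(≡4) mod 11; (8|11)=-1, (4|11)=+1; (−1)^{0·-1·5}·(-1)^-1·(+1)^0 = -1.
v=19: a=19^3·(≡7), b=19^6·(≡14) mod 19; (7|19)=+1, (14|19)=-1; (−1)^{3·6·9}·(+1)^6·(-1)^3 = -1.
v=5: a=5^-4·(≡1), b=5^-4·(≡2) mod 5; (1|5)=+1, (2|5)=-1; (−1)^{-4·-4·2}·(+1)^-4·(-1)^-4 = +1.
v=37: a=37^-2·(≡29), b=37^-4·(≡34) mod 37; (29|37)=-1, (34|37)=+1; (−1)^{-2·-4·18}·(-1)^-4·(+1)^-2 = +1.
v=∞: -10374 < 0 and 858 > 0  ⇒  (a,b)_∞ = +1.
v=7: a=7^1·(≡2), b=7^2·(≡1) mod 7; (2|7)=+1, (1|7)=+1; (−1)^{1·2·3}·(+1)^2·(+1)^1 = +1.
v=2: v_2(a)=9, v_2(b)=13; units ≡ 5, 5 (mod 8); ε·ε+αω+βω = 0·0+9·1+13·1 ≡ 0  ⇒  (a,b)_2 = +1.
v=43: a=43^0·(≡42), b=43^2·(≡13) mod 43; (42|43)=-1, (13|43)=+1; (−1)^{0·2·21}·(-1)^2·(+1)^0 = +1.
v=13: a=13^1·(≡7), b=13^1·(≡4) mod 13; (7|13)=-1, (4|13)=+1; (−1)^{1·1·6}·(-1)^1·(+1)^1 = -1.
v=3: a=3^-1·(≡1), b=3^-1·(≡1) mod 3; (1|3)=+1, (1|3)=+1; (−1)^{-1·-1·1}·(+1)^-1·(+1)^-1 = -1.
v=23: a=23^0·(≡5), b=23^-2·(≡21) mod 23; (5|23)=-1, (21|23)=-1; (−1)^{0·-2·11}·(-1)^-2·(-1)^0 = +1.
v=17: a=17^0·(≡16), b=17^2·(≡8) mod 17; (16|17)=+1, (8|17)=+1; (−1)^{0·2·8}·(+1)^2·(+1)^0 = +1.
Ram(-10374, 858) = {3, 11, 13, 19}; no ℚ_3-point on the conic.

[3, 11, 13, 19]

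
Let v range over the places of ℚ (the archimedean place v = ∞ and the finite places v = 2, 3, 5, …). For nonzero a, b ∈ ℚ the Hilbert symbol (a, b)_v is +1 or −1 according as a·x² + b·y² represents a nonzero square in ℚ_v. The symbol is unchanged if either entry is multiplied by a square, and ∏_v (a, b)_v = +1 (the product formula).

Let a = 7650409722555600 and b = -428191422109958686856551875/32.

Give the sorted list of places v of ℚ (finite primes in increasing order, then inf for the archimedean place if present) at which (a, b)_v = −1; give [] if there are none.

(a, b) ≡ (46189, -646) mod (ℚ^×)²; places V = {2, 3, 5, 7, 11, 13, 17, 19, ∞}.
(a,b)_19: α=3, u≡8; β=5, v≡7 (mod 19); (8|19)=-1, (7|19)=+1; sign (−1)^1·-1^5·+1^3 = +1.
(a,b)_2: α=4, β=-5; u≡5, v≡5 (mod 8); ε(u)ε(v)=0·0, αω(v)=4·1, βω(u)=-5·1; sum ≡ 1  ⇒  -1.
(a,b)_17: α=3, u≡3; β=5, v≡16 (mod 17); (3|17)=-1, (16|17)=+1; sign (−1)^0·-1^5·+1^3 = -1.
(a,b)_5: α=2, u≡4; β=4, v≡1 (mod 5); (4|5)=+1, (1|5)=+1; sign (−1)^0·+1^4·+1^2 = +1.
(a,b)_∞: sgn(46189)=+, sgn(-646)=−, so +1.
(a,b)_3: α=4, u≡1; β=4, v≡2 (mod 3); (1|3)=+1, (2|3)=-1; sign (−1)^0·+1^4·-1^4 = +1.
(a,b)_7: α=2, u≡5; β=6, v≡3 (mod 7); (5|7)=-1, (3|7)=-1; sign (−1)^0·-1^6·-1^2 = +1.
(a,b)_11: α=1, u≡10; β=2, v≡4 (mod 11); (10|11)=-1, (4|11)=+1; sign (−1)^0·-1^2·+1^1 = +1.
(a,b)_13: α=1, u≡3; β=2, v≡1 (mod 13); (3|13)=+1, (1|13)=+1; sign (−1)^0·+1^2·+1^1 = +1.
|Ram(46189, -646)| = 2, even; anisotropic at {2, 17}.

[2, 17]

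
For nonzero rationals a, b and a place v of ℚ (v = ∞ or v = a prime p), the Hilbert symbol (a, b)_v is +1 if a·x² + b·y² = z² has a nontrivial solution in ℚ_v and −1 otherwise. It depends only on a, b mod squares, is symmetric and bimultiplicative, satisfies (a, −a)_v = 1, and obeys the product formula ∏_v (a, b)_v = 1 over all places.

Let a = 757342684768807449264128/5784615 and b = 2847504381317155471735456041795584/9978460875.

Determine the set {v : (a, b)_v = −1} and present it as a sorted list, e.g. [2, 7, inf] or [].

Mod squares: a ≡ 30, b ≡ 3515090. Check v ∈ {∞, 2, 3, 5, 11, 17, 19, 23, 29, 31}.
v=31: a=31^4·(≡29), b=31^7·(≡21) mod 31; (29|31)=-1, (21|31)=-1; (−1)^{4·7·15}·(-1)^7·(-1)^4 = -1.
v=17: a=17^2·(≡16), b=17^3·(≡15) mod 17; (16|17)=+1, (15|17)=+1; (−1)^{2·3·8}·(+1)^3·(+1)^2 = +1.
v=11: a=11^4·(≡7), b=11^4·(≡8) mod 11; (7|11)=-1, (8|11)=-1; (−1)^{4·4·5}·(-1)^4·(-1)^4 = +1.
v=29: a=29^0·(≡7), b=29^1·(≡8) mod 29; (7|29)=+1, (8|29)=-1; (−1)^{0·1·14}·(+1)^1·(-1)^0 = +1.
v=∞: 30 > 0 and 3515090 > 0  ⇒  (a,b)_∞ = +1.
v=3: a=3^-7·(≡1), b=3^-8·(≡2) mod 3; (1|3)=+1, (2|3)=-1; (−1)^{-7·-8·1}·(+1)^-8·(-1)^-7 = -1.
v=2: v_2(a)=29, v_2(b)=37; units ≡ 7, 1 (mod 8); ε·ε+αω+βω = 1·0+29·0+37·0 ≡ 0  ⇒  (a,b)_2 = +1.
v=19: a=19^2·(≡17), b=19^2·(≡14) mod 19; (17|19)=+1, (14|19)=-1; (−1)^{2·2·9}·(+1)^2·(-1)^2 = +1.
v=23: a=23^-2·(≡20), b=23^-3·(≡2) mod 23; (20|23)=-1, (2|23)=+1; (−1)^{-2·-3·11}·(-1)^-3·(+1)^-2 = -1.
v=5: a=5^-1·(≡1), b=5^-3·(≡2) mod 5; (1|5)=+1, (2|5)=-1; (−1)^{-1·-3·2}·(+1)^-3·(-1)^-1 = -1.
(30, 3515090 / ℚ) ramifies at {3, 5, 23, 31}: a division algebra.

[3, 5, 23, 31]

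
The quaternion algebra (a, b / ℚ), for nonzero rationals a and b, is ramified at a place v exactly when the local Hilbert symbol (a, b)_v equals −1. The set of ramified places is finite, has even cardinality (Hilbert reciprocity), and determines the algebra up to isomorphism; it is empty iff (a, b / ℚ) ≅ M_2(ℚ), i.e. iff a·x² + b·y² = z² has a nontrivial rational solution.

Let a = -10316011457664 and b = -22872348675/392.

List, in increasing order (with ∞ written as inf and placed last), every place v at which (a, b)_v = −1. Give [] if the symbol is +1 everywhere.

[2, 3, 19, inf]

Mod squares: a ≡ -66, b ≡ -646. Check v ∈ {∞, 2, 3, 5, 7, 11, 17, 19}.
v=2: v_2(a)=7, v_2(b)=-3; units ≡ 7, 5 (mod 8); ε·ε+αω+βω = 1·0+7·1+-3·0 ≡ 1  ⇒  (a,b)_2 = -1.
v=∞: -66 < 0 and -646 < 0  ⇒  (a,b)_∞ = -1.
v=5: a=5^0·(≡1), b=5^2·(≡4) mod 5; (1|5)=+1, (4|5)=+1; (−1)^{0·2·2}·(+1)^2·(+1)^0 = +1.
v=3: a=3^5·(≡2), b=3^4·(≡2) mod 3; (2|3)=-1, (2|3)=-1; (−1)^{5·4·1}·(-1)^4·(-1)^5 = -1.
v=19: a=19^2·(≡14), b=19^1·(≡7) mod 19; (14|19)=-1, (7|19)=+1; (−1)^{2·1·9}·(-1)^1·(+1)^2 = -1.
v=17: a=17^4·(≡9), b=17^3·(≡9) mod 17; (9|17)=+1, (9|17)=+1; (−1)^{4·3·8}·(+1)^3·(+1)^4 = +1.
v=11: a=11^1·(≡5), b=11^2·(≡3) mod 11; (5|11)=+1, (3|11)=+1; (−1)^{1·2·5}·(+1)^2·(+1)^1 = +1.
v=7: a=7^0·(≡4), b=7^-2·(≡6) mod 7; (4|7)=+1, (6|7)=-1; (−1)^{0·-2·3}·(+1)^-2·(-1)^0 = +1.
(-66, -646 / ℚ) ramifies at {2, 3, 19, ∞}: a division algebra.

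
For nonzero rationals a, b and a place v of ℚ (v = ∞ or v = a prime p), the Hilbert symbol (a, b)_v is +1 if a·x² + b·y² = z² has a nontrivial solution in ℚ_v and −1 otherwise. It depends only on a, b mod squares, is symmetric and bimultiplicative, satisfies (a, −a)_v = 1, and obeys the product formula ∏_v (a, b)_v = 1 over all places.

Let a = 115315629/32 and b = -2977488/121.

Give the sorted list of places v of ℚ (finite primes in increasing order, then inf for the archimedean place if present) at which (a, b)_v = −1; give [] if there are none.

[2, 3, 23, 29]

(a, b) ≡ (1364682, -20677) mod (ℚ^×)²; places V = {2, 3, 11, 13, 23, 29, 31, ∞}.
(a,b)_∞: sgn(1364682)=+, sgn(-20677)=−, so +1.
(a,b)_11: α=1, u≡3; β=-2, v≡3 (mod 11); (3|11)=+1, (3|11)=+1; sign (−1)^0·+1^-2·+1^1 = +1.
(a,b)_31: α=1, u≡14; β=1, v≡24 (mod 31); (14|31)=+1, (24|31)=-1; sign (−1)^1·+1^1·-1^1 = +1.
(a,b)_13: α=2, u≡6; β=0, v≡8 (mod 13); (6|13)=-1, (8|13)=-1; sign (−1)^0·-1^0·-1^2 = +1.
(a,b)_23: α=1, u≡5; β=1, v≡21 (mod 23); (5|23)=-1, (21|23)=-1; sign (−1)^1·-1^1·-1^1 = -1.
(a,b)_3: α=1, u≡1; β=2, v≡2 (mod 3); (1|3)=+1, (2|3)=-1; sign (−1)^0·+1^2·-1^1 = -1.
(a,b)_29: α=1, u≡22; β=1, v≡15 (mod 29); (22|29)=+1, (15|29)=-1; sign (−1)^0·+1^1·-1^1 = -1.
(a,b)_2: α=-5, β=4; u≡5, v≡3 (mod 8); ε(u)ε(v)=0·1, αω(v)=-5·1, βω(u)=4·1; sum ≡ 1  ⇒  -1.
(1364682, -20677 / ℚ) ramifies at {2, 3, 23, 29}: a division algebra.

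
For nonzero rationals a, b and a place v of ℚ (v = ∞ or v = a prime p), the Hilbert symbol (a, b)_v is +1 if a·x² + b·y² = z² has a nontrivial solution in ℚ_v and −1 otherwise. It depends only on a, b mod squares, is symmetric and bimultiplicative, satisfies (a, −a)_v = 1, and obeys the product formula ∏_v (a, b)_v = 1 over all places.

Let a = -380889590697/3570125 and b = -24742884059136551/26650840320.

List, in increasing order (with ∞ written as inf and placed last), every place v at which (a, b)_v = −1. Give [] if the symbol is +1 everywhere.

Mod squares: a ≡ -728365, b ≡ -5098555. Check v ∈ {∞, 2, 3, 5, 7, 11, 13, 17, 19, 41}.
v=41: a=41^1·(≡12), b=41^1·(≡20) mod 41; (12|41)=-1, (20|41)=+1; (−1)^{1·1·20}·(-1)^1·(+1)^1 = -1.
v=19: a=19^1·(≡6), b=19^1·(≡5) mod 19; (6|19)=+1, (5|19)=+1; (−1)^{1·1·9}·(+1)^1·(+1)^1 = -1.
v=2: v_2(a)=0, v_2(b)=-8; units ≡ 3, 5 (mod 8); ε·ε+αω+βω = 1·0+0·1+-8·1 ≡ 0  ⇒  (a,b)_2 = +1.
v=11: a=11^3·(≡3), b=11^3·(≡7) mod 11; (3|11)=+1, (7|11)=-1; (−1)^{3·3·5}·(+1)^3·(-1)^3 = +1.
v=7: a=7^4·(≡5), b=7^5·(≡3) mod 7; (5|7)=-1, (3|7)=-1; (−1)^{4·5·3}·(-1)^5·(-1)^4 = -1.
v=17: a=17^1·(≡5), b=17^5·(≡9) mod 17; (5|17)=-1, (9|17)=+1; (−1)^{1·5·8}·(-1)^5·(+1)^1 = -1.
v=5: a=5^-3·(≡3), b=5^-1·(≡1) mod 5; (3|5)=-1, (1|5)=+1; (−1)^{-3·-1·2}·(-1)^-1·(+1)^-3 = -1.
v=∞: -728365 < 0 and -5098555 < 0  ⇒  (a,b)_∞ = -1.
v=3: a=3^2·(≡2), b=3^-6·(≡2) mod 3; (2|3)=-1, (2|3)=-1; (−1)^{2·-6·1}·(-1)^-6·(-1)^2 = +1.
v=13: a=13^-4·(≡1), b=13^-4·(≡5) mod 13; (1|13)=+1, (5|13)=-1; (−1)^{-4·-4·6}·(+1)^-4·(-1)^-4 = +1.
|Ram(-728365, -5098555)| = 6, even; anisotropic at {5, 7, 17, 19, 41, ∞}.

[5, 7, 17, 19, 41, inf]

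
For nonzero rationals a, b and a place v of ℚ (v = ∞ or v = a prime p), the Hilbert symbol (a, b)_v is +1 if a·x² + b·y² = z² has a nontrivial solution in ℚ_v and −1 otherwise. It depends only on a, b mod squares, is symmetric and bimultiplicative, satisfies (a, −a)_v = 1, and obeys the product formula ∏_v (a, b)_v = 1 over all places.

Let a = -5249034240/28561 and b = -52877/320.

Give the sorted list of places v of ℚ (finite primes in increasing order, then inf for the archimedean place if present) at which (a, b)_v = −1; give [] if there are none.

(a, b) ≡ (-9690, -2185) mod (ℚ^×)²; places V = {2, 3, 5, 11, 13, 17, 19, 23, ∞}.
(a,b)_11: α=0, u≡9; β=2, v≡3 (mod 11); (9|11)=+1, (3|11)=+1; sign (−1)^0·+1^2·+1^0 = +1.
(a,b)_13: α=-4, u≡5; β=0, v≡9 (mod 13); (5|13)=-1, (9|13)=+1; sign (−1)^0·-1^0·+1^-4 = +1.
(a,b)_5: α=1, u≡2; β=-1, v≡2 (mod 5); (2|5)=-1, (2|5)=-1; sign (−1)^0·-1^-1·-1^1 = +1.
(a,b)_∞: sgn(-9690)=−, sgn(-2185)=−, so -1.
(a,b)_2: α=11, β=-6; u≡3, v≡7 (mod 8); ε(u)ε(v)=1·1, αω(v)=11·0, βω(u)=-6·1; sum ≡ 1  ⇒  -1.
(a,b)_23: α=2, u≡3; β=1, v≡11 (mod 23); (3|23)=+1, (11|23)=-1; sign (−1)^0·+1^1·-1^2 = +1.
(a,b)_3: α=1, u≡1; β=0, v≡2 (mod 3); (1|3)=+1, (2|3)=-1; sign (−1)^0·+1^0·-1^1 = -1.
(a,b)_19: α=1, u≡14; β=1, v≡3 (mod 19); (14|19)=-1, (3|19)=-1; sign (−1)^1·-1^1·-1^1 = -1.
(a,b)_17: α=1, u≡13; β=0, v≡8 (mod 17); (13|17)=+1, (8|17)=+1; sign (−1)^0·+1^0·+1^1 = +1.
Ram(-9690, -2185) = {2, 3, 19, ∞}; no ℚ_2-point on the conic.

[2, 3, 19, inf]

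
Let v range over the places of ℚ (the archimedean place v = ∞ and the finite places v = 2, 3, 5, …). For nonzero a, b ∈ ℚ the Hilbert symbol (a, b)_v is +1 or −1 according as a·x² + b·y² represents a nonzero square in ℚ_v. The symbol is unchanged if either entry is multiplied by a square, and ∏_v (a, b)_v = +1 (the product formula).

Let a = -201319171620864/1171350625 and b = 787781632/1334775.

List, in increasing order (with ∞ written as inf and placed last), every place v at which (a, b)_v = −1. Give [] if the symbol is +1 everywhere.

[3, 13]

(a, b) ≡ (-6, 858) mod (ℚ^×)²; places V = {2, 3, 5, 11, 13, 17, 37, ∞}.
(a,b)_37: α=-4, u≡35; β=-2, v≡7 (mod 37); (35|37)=-1, (7|37)=+1; sign (−1)^0·-1^-2·+1^-4 = +1.
(a,b)_11: α=6, u≡5; β=3, v≡3 (mod 11); (5|11)=+1, (3|11)=+1; sign (−1)^0·+1^3·+1^6 = +1.
(a,b)_2: α=17, β=11; u≡5, v≡5 (mod 8); ε(u)ε(v)=0·0, αω(v)=17·1, βω(u)=11·1; sum ≡ 0  ⇒  +1.
(a,b)_∞: sgn(-6)=−, sgn(858)=+, so +1.
(a,b)_13: α=0, u≡5; β=-1, v≡1 (mod 13); (5|13)=-1, (1|13)=+1; sign (−1)^0·-1^-1·+1^0 = -1.
(a,b)_5: α=-4, u≡1; β=-2, v≡2 (mod 5); (1|5)=+1, (2|5)=-1; sign (−1)^0·+1^-2·-1^-4 = +1.
(a,b)_3: α=1, u≡1; β=-1, v≡1 (mod 3); (1|3)=+1, (1|3)=+1; sign (−1)^1·+1^-1·+1^1 = -1.
(a,b)_17: α=2, u≡14; β=2, v≡2 (mod 17); (14|17)=-1, (2|17)=+1; sign (−1)^0·-1^2·+1^2 = +1.
|Ram(-6, 858)| = 2, even; anisotropic at {3, 13}.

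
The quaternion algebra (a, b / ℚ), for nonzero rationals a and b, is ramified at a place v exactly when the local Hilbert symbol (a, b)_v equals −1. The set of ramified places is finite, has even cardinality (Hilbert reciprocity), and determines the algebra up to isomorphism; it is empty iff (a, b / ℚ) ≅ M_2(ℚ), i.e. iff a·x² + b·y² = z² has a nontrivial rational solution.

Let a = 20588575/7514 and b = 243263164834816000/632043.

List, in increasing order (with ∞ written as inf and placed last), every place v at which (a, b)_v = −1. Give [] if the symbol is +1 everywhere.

[3, 5]

(a, b) ≡ (182, 30) mod (ℚ^×)²; places V = {2, 3, 5, 7, 13, 17, 29, ∞}.
(a,b)_7: α=7, u≡6; β=10, v≡2 (mod 7); (6|7)=-1, (2|7)=+1; sign (−1)^0·-1^10·+1^7 = +1.
(a,b)_29: α=0, u≡18; β=2, v≡9 (mod 29); (18|29)=-1, (9|29)=+1; sign (−1)^0·-1^2·+1^0 = +1.
(a,b)_∞: sgn(182)=+, sgn(30)=+, so +1.
(a,b)_13: α=-1, u≡12; β=0, v≡12 (mod 13); (12|13)=+1, (12|13)=+1; sign (−1)^0·+1^0·+1^-1 = +1.
(a,b)_3: α=0, u≡2; β=-7, v≡1 (mod 3); (2|3)=-1, (1|3)=+1; sign (−1)^0·-1^-7·+1^0 = -1.
(a,b)_5: α=2, u≡2; β=3, v≡1 (mod 5); (2|5)=-1, (1|5)=+1; sign (−1)^0·-1^3·+1^2 = -1.
(a,b)_17: α=-2, u≡5; β=-2, v≡15 (mod 17); (5|17)=-1, (15|17)=+1; sign (−1)^0·-1^-2·+1^-2 = +1.
(a,b)_2: α=-1, β=13; u≡3, v≡7 (mod 8); ε(u)ε(v)=1·1, αω(v)=-1·0, βω(u)=13·1; sum ≡ 0  ⇒  +1.
(182, 30 / ℚ) ramifies at {3, 5}: a division algebra.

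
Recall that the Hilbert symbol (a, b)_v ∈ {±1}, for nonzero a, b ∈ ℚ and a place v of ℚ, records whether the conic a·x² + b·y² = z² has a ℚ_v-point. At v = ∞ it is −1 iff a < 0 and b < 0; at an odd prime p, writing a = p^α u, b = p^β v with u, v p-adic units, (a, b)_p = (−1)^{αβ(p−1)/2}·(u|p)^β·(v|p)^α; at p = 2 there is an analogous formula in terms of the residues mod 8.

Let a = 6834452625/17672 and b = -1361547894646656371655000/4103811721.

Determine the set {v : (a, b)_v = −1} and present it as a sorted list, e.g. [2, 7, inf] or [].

[2, 3, 5, 11]

Mod squares: a ≡ 4290, b ≡ -22. Check v ∈ {∞, 2, 3, 5, 7, 11, 13, 17, 29, 47}.
v=13: a=13^1·(≡8), b=13^4·(≡1) mod 13; (8|13)=-1, (1|13)=+1; (−1)^{1·4·6}·(-1)^4·(+1)^1 = +1.
v=3: a=3^3·(≡2), b=3^6·(≡2) mod 3; (2|3)=-1, (2|3)=-1; (−1)^{3·6·1}·(-1)^6·(-1)^3 = -1.
v=11: a=11^1·(≡1), b=11^3·(≡3) mod 11; (1|11)=+1, (3|11)=+1; (−1)^{1·3·5}·(+1)^3·(+1)^1 = -1.
v=17: a=17^2·(≡3), b=17^4·(≡14) mod 17; (3|17)=-1, (14|17)=-1; (−1)^{2·4·8}·(-1)^4·(-1)^2 = +1.
v=5: a=5^3·(≡3), b=5^4·(≡2) mod 5; (3|5)=-1, (2|5)=-1; (−1)^{3·4·2}·(-1)^4·(-1)^3 = -1.
v=7: a=7^2·(≡5), b=7^6·(≡3) mod 7; (5|7)=-1, (3|7)=-1; (−1)^{2·6·3}·(-1)^6·(-1)^2 = +1.
v=2: v_2(a)=-3, v_2(b)=3; units ≡ 1, 5 (mod 8); ε·ε+αω+βω = 0·0+-3·1+3·0 ≡ 1  ⇒  (a,b)_2 = -1.
v=47: a=47^-2·(≡39), b=47^-4·(≡6) mod 47; (39|47)=-1, (6|47)=+1; (−1)^{-2·-4·23}·(-1)^-4·(+1)^-2 = +1.
v=∞: 4290 > 0 and -22 < 0  ⇒  (a,b)_∞ = +1.
v=29: a=29^0·(≡11), b=29^-2·(≡4) mod 29; (11|29)=-1, (4|29)=+1; (−1)^{0·-2·14}·(-1)^-2·(+1)^0 = +1.
Ram(4290, -22) = {2, 3, 5, 11}; no ℚ_2-point on the conic.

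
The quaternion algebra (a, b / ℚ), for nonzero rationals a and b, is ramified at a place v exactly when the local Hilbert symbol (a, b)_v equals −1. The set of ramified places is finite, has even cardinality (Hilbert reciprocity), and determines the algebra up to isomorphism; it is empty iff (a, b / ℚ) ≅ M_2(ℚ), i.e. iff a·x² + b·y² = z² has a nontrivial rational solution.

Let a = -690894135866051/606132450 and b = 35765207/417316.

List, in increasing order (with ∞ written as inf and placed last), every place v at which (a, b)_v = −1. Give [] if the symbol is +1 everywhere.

(a, b) ≡ (-335478, 23) mod (ℚ^×)²; places V = {2, 3, 5, 7, 11, 13, 17, 19, 23, 29, 43, 53, ∞}.
(a,b)_53: α=2, u≡31; β=0, v≡51 (mod 53); (31|53)=-1, (51|53)=-1; sign (−1)^0·-1^0·-1^2 = +1.
(a,b)_29: α=2, u≡24; β=2, v≡7 (mod 29); (24|29)=+1, (7|29)=+1; sign (−1)^0·+1^2·+1^2 = +1.
(a,b)_11: α=-1, u≡4; β=0, v≡3 (mod 11); (4|11)=+1, (3|11)=+1; sign (−1)^0·+1^0·+1^-1 = +1.
(a,b)_23: α=3, u≡11; β=1, v≡12 (mod 23); (11|23)=-1, (12|23)=+1; sign (−1)^1·-1^1·+1^3 = +1.
(a,b)_19: α=0, u≡9; β=-2, v≡17 (mod 19); (9|19)=+1, (17|19)=+1; sign (−1)^0·+1^-2·+1^0 = +1.
(a,b)_2: α=-1, β=-2; u≡5, v≡7 (mod 8); ε(u)ε(v)=0·1, αω(v)=-1·0, βω(u)=-2·1; sum ≡ 0  ⇒  +1.
(a,b)_7: α=-4, u≡1; β=0, v≡4 (mod 7); (1|7)=+1, (4|7)=+1; sign (−1)^0·+1^0·+1^-4 = +1.
(a,b)_13: α=1, u≡1; β=0, v≡12 (mod 13); (1|13)=+1, (12|13)=+1; sign (−1)^0·+1^0·+1^1 = +1.
(a,b)_5: α=-2, u≡3; β=0, v≡2 (mod 5); (3|5)=-1, (2|5)=-1; sign (−1)^0·-1^0·-1^-2 = +1.
(a,b)_3: α=-3, u≡2; β=0, v≡2 (mod 3); (2|3)=-1, (2|3)=-1; sign (−1)^0·-1^0·-1^-3 = -1.
(a,b)_43: α=2, u≡29; β=2, v≡36 (mod 43); (29|43)=-1, (36|43)=+1; sign (−1)^0·-1^2·+1^2 = +1.
(a,b)_∞: sgn(-335478)=−, sgn(23)=+, so +1.
(a,b)_17: α=-1, u≡5; β=-2, v≡5 (mod 17); (5|17)=-1, (5|17)=-1; sign (−1)^0·-1^-2·-1^-1 = -1.
|Ram(-335478, 23)| = 2, even; anisotropic at {3, 17}.

[3, 17]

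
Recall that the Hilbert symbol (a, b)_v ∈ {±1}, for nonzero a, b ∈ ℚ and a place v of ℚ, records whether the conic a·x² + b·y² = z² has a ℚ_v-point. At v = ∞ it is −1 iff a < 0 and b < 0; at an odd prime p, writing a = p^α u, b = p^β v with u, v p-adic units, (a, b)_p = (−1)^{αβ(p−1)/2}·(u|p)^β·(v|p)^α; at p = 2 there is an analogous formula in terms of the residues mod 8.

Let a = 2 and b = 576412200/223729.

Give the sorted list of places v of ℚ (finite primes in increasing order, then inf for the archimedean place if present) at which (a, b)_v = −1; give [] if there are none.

[2, 13]

(a, b) ≡ (2, 71162) mod (ℚ^×)²; places V = {2, 3, 5, 7, 11, 13, 17, 23, 43, ∞}.
(a,b)_17: α=0, u≡2; β=1, v≡13 (mod 17); (2|17)=+1, (13|17)=+1; sign (−1)^0·+1^1·+1^0 = +1.
(a,b)_∞: sgn(2)=+, sgn(71162)=+, so +1.
(a,b)_3: α=0, u≡2; β=4, v≡2 (mod 3); (2|3)=-1, (2|3)=-1; sign (−1)^0·-1^4·-1^0 = +1.
(a,b)_7: α=0, u≡2; β=1, v≡1 (mod 7); (2|7)=+1, (1|7)=+1; sign (−1)^0·+1^1·+1^0 = +1.
(a,b)_13: α=0, u≡2; β=1, v≡12 (mod 13); (2|13)=-1, (12|13)=+1; sign (−1)^0·-1^1·+1^0 = -1.
(a,b)_43: α=0, u≡2; β=-2, v≡6 (mod 43); (2|43)=-1, (6|43)=+1; sign (−1)^0·-1^-2·+1^0 = +1.
(a,b)_11: α=0, u≡2; β=-2, v≡1 (mod 11); (2|11)=-1, (1|11)=+1; sign (−1)^0·-1^-2·+1^0 = +1.
(a,b)_2: α=1, β=3; u≡1, v≡5 (mod 8); ε(u)ε(v)=0·0, αω(v)=1·1, βω(u)=3·0; sum ≡ 1  ⇒  -1.
(a,b)_23: α=0, u≡2; β=1, v≡6 (mod 23); (2|23)=+1, (6|23)=+1; sign (−1)^0·+1^1·+1^0 = +1.
(a,b)_5: α=0, u≡2; β=2, v≡2 (mod 5); (2|5)=-1, (2|5)=-1; sign (−1)^0·-1^2·-1^0 = +1.
Ram(2, 71162) = {2, 13}; no ℚ_2-point on the conic.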